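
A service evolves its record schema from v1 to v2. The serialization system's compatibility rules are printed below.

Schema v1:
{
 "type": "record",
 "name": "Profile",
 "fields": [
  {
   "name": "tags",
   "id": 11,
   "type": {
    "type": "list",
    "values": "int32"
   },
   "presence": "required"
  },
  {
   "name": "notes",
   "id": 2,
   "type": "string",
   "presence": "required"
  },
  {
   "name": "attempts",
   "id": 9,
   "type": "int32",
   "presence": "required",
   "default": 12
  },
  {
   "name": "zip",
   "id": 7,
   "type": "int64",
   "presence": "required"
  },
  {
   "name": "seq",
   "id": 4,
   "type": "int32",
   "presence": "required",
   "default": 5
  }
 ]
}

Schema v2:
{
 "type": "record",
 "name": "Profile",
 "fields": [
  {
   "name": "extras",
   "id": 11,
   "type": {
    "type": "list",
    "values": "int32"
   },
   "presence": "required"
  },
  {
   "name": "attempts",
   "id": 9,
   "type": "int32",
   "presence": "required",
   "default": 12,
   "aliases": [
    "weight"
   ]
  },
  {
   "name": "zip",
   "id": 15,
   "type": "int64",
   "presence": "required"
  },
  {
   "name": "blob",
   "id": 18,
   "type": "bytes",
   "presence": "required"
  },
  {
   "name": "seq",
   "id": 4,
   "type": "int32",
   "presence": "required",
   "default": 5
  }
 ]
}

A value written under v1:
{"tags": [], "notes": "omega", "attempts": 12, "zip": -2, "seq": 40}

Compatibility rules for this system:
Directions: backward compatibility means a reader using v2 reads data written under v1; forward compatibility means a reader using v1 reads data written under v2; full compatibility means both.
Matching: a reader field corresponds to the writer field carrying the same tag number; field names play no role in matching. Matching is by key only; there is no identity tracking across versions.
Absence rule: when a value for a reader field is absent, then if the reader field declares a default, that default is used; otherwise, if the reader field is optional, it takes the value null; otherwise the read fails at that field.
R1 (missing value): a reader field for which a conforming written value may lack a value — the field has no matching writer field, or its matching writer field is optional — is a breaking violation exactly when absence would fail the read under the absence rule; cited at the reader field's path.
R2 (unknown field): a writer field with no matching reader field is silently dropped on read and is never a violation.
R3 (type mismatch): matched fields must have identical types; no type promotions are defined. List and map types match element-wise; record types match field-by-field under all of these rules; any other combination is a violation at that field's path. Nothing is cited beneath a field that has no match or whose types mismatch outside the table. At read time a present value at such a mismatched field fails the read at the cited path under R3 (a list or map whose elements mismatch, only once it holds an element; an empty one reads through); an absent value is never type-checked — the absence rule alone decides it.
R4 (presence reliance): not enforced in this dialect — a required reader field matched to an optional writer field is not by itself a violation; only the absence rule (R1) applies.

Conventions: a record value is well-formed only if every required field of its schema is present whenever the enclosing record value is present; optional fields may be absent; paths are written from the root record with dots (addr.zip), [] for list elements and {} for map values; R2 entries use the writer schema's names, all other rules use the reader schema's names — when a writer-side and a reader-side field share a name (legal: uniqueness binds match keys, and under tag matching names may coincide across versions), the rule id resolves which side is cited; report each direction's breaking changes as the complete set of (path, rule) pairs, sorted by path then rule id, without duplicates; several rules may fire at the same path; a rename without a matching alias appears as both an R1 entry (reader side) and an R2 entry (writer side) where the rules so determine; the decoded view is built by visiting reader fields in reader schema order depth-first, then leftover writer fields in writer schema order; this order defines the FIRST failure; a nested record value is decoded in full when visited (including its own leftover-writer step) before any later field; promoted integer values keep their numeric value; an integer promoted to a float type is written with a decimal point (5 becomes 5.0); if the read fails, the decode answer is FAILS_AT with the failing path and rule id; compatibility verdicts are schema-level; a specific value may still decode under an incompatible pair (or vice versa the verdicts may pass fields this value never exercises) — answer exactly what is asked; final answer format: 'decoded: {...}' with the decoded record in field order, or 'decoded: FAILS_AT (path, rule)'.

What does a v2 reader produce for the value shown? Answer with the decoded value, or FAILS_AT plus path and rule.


in Profile below, arrows point writer -> reader
migrating the Profile value to v2:
  extras := [] (from writer tags)
  attempts := 12
  read fails at zip under R1 (no fill)
  => FAILS_AT (zip, R1)
ruling out the remaining Profile differences:
  renamed field tags to extras in record Profile -> no rule fires on it and the decoded Profile view is identical with or without it
  added field blob to record Profile: required bytes, tag 18 (in v2 it sits immediately before seq) -> shifts the Profile verdicts, not this decode

decoded: FAILS_AT (zip, R1)


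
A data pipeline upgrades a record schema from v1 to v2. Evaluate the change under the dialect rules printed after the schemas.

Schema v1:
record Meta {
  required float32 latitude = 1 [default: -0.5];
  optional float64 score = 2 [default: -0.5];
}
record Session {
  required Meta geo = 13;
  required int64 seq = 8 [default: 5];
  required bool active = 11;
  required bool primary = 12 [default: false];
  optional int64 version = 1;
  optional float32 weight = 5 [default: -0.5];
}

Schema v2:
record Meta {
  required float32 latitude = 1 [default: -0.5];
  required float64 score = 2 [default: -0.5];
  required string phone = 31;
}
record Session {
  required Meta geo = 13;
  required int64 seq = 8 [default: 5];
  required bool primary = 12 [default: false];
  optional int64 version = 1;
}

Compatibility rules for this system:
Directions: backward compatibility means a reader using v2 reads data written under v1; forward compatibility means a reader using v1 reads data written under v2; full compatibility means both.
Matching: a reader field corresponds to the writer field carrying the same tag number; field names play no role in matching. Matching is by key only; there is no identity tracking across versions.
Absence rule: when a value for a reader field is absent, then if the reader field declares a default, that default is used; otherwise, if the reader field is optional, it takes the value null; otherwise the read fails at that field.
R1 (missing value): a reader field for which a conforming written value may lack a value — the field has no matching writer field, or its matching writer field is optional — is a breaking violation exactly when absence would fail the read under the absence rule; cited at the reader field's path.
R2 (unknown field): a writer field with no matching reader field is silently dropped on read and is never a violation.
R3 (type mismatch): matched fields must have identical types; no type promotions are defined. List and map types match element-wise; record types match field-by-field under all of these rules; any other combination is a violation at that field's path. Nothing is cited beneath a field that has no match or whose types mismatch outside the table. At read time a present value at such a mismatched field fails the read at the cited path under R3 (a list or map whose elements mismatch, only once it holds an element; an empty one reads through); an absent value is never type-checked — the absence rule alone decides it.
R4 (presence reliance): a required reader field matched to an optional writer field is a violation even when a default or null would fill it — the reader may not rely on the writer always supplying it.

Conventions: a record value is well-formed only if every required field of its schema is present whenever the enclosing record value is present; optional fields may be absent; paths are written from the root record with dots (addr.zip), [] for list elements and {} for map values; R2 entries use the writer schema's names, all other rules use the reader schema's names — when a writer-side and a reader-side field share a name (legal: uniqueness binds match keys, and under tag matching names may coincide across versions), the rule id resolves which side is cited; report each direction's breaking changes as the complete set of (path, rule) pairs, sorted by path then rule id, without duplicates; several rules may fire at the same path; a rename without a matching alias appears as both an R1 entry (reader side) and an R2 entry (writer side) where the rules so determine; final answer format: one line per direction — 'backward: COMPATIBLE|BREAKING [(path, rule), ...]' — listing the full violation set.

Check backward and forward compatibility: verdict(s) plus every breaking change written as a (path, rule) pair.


the writer's type comes first in each Session pair
backward analysis of Session with v2 as reader and v1 as writer:
  geo: Meta -> Meta, writer required; from geo
  seq: int64 -> int64, writer required; from seq
  primary: bool -> bool, writer required; from primary
  version: int64 -> int64, writer optional; from version
  writer active: unknown to reader
  writer weight: unknown to reader
  geo.latitude: float32 -> float32, writer required; from geo.latitude
  geo.score: float64 -> float64, writer optional; from geo.score
  geo.phone: no writer-side match
  rule R1 violated at geo.phone
  rule R4 violated at geo.score
  => backward: BREAKING (2)
forward analysis of Session with v1 as reader and v2 as writer:
  geo: Meta -> Meta, writer required; from geo
  seq: int64 -> int64, writer required; from seq
  active: no writer-side match
  primary: bool -> bool, writer required; from primary
  version: int64 -> int64, writer optional; from version
  weight: no writer-side match
  geo.latitude: float32 -> float32, writer required; from geo.latitude
  geo.score: float64 -> float64, writer required; from geo.score
  writer geo.phone: unknown to reader
  rule R1 violated at active
  => forward: BREAKING (1)

backward: BREAKING [(geo.phone, R1), (geo.score, R4)]; forward: BREAKING [(active, R1)]


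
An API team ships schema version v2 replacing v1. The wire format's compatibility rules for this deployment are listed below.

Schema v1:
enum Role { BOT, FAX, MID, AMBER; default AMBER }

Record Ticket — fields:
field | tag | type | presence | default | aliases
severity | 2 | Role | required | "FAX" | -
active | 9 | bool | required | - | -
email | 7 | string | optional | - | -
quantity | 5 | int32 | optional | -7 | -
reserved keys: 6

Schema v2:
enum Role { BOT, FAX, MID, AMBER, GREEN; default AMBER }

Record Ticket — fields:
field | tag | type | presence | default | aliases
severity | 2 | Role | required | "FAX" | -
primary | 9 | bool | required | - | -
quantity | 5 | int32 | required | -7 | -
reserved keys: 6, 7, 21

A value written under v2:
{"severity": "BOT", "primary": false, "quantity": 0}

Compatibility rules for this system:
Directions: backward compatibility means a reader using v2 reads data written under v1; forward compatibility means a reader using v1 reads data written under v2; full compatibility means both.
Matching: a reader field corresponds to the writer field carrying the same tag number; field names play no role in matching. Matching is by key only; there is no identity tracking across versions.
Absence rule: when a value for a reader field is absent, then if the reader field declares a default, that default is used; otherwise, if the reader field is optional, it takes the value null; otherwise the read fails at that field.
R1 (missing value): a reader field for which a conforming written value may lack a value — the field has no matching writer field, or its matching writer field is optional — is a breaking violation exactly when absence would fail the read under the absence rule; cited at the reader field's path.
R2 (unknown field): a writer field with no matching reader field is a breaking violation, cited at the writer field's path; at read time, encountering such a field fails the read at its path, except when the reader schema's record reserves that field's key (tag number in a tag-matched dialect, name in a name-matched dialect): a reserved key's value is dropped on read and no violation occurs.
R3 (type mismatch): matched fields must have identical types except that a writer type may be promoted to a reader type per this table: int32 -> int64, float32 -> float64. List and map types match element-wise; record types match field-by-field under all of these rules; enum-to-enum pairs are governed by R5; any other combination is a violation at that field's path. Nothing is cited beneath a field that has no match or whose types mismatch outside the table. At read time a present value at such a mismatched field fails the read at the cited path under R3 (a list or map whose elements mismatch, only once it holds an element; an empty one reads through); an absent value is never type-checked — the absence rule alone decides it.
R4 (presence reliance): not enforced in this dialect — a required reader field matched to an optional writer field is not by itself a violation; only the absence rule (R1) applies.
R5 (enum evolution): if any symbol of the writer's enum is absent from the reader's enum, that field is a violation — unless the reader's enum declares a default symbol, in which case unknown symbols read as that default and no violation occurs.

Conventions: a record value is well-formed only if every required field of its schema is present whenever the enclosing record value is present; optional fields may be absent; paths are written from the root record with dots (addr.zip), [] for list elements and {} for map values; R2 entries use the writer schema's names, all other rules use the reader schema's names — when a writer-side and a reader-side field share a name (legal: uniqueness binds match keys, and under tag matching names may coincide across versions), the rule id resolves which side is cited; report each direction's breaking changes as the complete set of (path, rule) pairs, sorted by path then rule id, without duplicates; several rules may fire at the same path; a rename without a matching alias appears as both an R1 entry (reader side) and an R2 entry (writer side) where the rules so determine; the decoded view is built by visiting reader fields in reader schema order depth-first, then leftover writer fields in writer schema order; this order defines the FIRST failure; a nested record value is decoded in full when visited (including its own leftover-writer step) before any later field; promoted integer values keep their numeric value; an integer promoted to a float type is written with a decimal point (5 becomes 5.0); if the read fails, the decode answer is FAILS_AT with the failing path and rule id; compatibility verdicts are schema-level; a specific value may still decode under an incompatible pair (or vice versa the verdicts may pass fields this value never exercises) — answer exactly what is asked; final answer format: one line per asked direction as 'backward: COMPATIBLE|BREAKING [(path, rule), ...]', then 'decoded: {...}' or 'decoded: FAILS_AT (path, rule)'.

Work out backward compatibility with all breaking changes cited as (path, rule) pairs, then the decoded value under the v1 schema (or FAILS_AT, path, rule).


in Ticket below, arrows point writer -> reader
backward for Ticket (reader v2, writer v1):
  severity: paired with writer severity (Role -> Role; writer required)
  primary: paired with writer active (bool -> bool; writer required)
  quantity: paired with writer quantity (int32 -> int32; writer optional)
  writer field email has no reader counterpart
  => no violations; backward on Ticket: COMPATIBLE
decode (reader v1):
  severity := "BOT"
  active := false (from writer primary)
  email := null (not supplied -> null)
  quantity := 0
  => decoded: {"severity": "BOT", "active": false, "email": null, "quantity": 0}
the rest of the Ticket diff is inert for this question:
  enum Role (field severity in record Ticket): symbol GREEN added -> triggers nothing under Ticket's printed rules — same verdict
  field quantity in record Ticket: optional changed to required -> triggers nothing under Ticket's printed rules — same verdict
  removed field email from record Ticket (its key 7 joins the reserved list) -> triggers nothing under Ticket's printed rules — same verdict
  renamed field active to primary in record Ticket -> triggers nothing under Ticket's printed rules — same verdict

backward: COMPATIBLE []; decoded: {"severity": "BOT", "active": false, "email": null, "quantity": 0}


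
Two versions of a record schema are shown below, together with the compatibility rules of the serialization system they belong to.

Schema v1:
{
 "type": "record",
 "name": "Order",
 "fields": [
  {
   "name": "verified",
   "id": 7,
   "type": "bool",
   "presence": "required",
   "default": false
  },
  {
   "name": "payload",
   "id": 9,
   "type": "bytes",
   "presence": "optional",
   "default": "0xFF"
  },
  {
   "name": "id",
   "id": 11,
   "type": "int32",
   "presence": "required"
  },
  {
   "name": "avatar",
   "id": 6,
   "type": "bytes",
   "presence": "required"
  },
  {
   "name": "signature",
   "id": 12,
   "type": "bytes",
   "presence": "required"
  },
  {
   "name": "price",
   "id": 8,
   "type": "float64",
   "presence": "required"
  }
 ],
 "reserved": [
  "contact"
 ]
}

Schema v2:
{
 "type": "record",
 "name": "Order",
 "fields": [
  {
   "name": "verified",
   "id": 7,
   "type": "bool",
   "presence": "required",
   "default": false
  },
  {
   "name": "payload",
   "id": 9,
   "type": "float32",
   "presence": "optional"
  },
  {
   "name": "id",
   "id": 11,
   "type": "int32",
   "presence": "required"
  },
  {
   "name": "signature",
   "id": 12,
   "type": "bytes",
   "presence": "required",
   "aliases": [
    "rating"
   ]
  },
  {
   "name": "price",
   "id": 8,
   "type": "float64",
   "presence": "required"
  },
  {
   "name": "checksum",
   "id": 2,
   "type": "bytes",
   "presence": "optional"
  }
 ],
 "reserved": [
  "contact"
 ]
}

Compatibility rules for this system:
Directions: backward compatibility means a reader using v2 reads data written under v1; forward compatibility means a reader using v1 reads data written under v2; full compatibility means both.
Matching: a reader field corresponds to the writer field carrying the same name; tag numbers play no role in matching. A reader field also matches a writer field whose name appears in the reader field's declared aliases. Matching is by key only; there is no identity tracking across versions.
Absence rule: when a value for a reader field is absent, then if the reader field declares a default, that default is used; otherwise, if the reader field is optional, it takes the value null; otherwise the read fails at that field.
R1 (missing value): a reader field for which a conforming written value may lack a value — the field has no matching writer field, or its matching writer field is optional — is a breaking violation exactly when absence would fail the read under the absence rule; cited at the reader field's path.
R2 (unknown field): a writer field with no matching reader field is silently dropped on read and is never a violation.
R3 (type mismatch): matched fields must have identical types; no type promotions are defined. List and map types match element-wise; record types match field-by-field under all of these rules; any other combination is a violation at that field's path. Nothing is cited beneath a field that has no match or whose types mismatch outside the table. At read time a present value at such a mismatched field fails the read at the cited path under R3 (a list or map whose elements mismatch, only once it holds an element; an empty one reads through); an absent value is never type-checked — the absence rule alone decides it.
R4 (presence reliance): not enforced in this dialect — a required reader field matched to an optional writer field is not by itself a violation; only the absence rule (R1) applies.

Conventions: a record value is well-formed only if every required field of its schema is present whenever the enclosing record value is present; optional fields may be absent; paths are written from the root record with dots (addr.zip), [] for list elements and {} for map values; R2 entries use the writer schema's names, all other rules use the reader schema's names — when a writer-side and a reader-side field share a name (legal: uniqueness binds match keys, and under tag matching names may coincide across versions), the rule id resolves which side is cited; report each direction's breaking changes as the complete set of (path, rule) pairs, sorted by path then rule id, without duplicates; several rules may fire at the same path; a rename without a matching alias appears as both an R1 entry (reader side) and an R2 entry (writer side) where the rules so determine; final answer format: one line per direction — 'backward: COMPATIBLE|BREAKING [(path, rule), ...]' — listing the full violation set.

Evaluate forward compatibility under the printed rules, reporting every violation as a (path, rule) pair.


in Order below, arrows point writer -> reader
forward pass over Order, reader schema v1, writer schema v2:
  verified <- verified (bool -> bool, writer required)
  payload <- payload (float32 -> bytes, writer optional)
  id <- id (int32 -> int32, writer required)
  avatar: no writer match
  signature <- signature (bytes -> bytes, writer required)
  price <- price (float64 -> float64, writer required)
  checksum (writer side), unknown to reader
  rule R1 violated at avatar
  rule R3 violated at payload
  => 2 violation(s): forward is BREAKING for Order
ruling out the remaining Order differences:
  added field checksum to record Order: optional bytes, tag 2 (in v2 it sits last) -> triggers nothing under Order's printed rules — same verdict

forward: BREAKING [(avatar, R1), (payload, R3)]


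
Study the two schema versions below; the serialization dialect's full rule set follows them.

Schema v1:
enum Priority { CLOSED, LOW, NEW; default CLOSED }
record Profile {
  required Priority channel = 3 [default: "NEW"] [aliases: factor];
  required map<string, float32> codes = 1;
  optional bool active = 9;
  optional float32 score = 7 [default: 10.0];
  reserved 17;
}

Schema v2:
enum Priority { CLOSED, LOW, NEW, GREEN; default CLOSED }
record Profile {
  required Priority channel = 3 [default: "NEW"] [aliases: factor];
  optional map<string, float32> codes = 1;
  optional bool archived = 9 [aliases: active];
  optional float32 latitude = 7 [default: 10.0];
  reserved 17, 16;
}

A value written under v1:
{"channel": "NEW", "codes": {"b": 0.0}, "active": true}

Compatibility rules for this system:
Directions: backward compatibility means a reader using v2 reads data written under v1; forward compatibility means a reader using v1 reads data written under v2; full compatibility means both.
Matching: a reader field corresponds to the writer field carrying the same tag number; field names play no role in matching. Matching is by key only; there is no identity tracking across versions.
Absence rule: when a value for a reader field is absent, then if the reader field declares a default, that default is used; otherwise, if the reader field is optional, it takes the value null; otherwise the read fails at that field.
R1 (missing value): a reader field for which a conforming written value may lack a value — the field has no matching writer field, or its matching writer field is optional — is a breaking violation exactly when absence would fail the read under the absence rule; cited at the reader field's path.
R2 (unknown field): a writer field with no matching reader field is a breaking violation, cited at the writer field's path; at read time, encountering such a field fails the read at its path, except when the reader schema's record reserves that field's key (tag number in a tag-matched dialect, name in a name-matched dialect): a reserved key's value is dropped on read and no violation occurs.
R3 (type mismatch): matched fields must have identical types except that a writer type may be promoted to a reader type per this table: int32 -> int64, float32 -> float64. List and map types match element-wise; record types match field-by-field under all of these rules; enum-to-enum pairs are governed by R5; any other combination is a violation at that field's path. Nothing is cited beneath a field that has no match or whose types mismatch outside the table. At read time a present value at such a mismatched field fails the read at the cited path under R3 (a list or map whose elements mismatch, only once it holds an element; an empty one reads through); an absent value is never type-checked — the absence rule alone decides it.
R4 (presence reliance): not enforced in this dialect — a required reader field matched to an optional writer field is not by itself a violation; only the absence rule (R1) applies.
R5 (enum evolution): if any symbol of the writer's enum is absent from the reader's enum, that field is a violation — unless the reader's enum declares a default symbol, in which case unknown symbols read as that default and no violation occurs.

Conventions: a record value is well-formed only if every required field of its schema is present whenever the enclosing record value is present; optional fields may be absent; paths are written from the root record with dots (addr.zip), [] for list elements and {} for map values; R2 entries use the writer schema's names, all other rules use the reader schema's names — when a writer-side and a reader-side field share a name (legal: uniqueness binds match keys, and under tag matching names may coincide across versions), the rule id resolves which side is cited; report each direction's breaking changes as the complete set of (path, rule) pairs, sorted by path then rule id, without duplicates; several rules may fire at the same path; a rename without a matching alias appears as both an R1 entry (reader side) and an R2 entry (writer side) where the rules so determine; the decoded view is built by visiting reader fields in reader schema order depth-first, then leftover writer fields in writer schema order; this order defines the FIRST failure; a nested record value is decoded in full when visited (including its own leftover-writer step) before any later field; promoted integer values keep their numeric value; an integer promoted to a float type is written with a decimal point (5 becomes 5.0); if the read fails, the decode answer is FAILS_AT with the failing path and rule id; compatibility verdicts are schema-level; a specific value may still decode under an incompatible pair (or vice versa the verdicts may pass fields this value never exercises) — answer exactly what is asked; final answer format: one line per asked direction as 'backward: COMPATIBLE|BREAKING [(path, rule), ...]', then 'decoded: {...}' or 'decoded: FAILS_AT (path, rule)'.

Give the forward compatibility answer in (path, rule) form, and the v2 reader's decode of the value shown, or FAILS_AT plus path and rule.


forward: BREAKING [(codes, R1)]; decoded: {"channel": "NEW", "codes": {"b": 0.0}, "archived": true, "latitude": 10.0}

the writer's type comes first in each Profile pair
checking forward for Profile: reader v1 against writer v2:
  channel: Priority -> Priority, writer required; from channel
  codes: map<string, float32> -> map<string, float32>, writer optional; from codes
  active: bool -> bool, writer optional; from archived
  score: float32 -> float32, writer optional; from latitude
  violation R1 at codes
  forward on Profile therefore BREAKING (1)
migrating the Profile value to v2:
  channel := "NEW"
  codes := {"b": 0.0}
  archived := true (from writer active)
  latitude := 10.0 (absent -> default)
  => decoded: {"channel": "NEW", "codes": {"b": 0.0}, "archived": true, "latitude": 10.0}
the rest of the Profile diff is inert for this question:
  enum Priority (field channel in record Profile): symbol GREEN added -> fires no rule on Profile, leaving the asked answer as it is


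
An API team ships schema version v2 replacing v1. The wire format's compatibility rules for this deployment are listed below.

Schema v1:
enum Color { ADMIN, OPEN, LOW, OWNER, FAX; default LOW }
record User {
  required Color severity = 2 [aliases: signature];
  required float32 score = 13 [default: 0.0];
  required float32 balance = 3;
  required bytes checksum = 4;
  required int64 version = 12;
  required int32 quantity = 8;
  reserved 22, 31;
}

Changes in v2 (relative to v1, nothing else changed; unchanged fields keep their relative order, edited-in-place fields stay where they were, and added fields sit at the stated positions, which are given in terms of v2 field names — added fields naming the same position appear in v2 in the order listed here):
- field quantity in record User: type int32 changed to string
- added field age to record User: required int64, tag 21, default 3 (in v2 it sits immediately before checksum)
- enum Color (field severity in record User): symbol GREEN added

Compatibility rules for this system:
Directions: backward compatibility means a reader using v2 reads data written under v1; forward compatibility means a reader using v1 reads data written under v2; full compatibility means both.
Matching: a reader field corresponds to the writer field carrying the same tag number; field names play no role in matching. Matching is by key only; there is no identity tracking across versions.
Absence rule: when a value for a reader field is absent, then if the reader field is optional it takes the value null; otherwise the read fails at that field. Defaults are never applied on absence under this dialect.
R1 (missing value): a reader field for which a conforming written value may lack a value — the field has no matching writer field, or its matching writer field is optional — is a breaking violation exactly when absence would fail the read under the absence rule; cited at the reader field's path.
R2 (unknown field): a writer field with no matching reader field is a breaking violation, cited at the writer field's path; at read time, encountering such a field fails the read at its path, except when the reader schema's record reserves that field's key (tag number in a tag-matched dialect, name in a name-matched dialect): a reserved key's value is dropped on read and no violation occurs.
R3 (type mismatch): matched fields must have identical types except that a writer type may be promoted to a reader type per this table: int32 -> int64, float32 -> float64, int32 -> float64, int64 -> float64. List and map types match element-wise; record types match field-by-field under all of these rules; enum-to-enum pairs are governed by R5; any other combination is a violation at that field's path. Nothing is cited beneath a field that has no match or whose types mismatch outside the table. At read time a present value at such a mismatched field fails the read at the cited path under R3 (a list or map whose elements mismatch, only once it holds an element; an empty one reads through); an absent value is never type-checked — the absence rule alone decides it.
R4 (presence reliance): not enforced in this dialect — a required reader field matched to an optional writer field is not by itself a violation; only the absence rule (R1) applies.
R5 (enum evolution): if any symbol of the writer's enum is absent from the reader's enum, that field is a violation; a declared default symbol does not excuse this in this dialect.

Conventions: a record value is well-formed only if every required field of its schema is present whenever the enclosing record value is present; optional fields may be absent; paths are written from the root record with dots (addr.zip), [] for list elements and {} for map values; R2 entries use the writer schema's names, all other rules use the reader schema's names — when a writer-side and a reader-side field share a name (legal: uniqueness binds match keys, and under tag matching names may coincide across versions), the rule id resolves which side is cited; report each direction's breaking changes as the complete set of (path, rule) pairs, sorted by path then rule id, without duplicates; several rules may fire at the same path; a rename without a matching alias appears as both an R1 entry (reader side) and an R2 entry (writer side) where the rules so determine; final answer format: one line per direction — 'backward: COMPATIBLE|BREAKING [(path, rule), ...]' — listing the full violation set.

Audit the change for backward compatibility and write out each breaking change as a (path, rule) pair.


backward: BREAKING [(age, R1), (quantity, R3)]

each type pair in User: writer, then reader
checking backward for User: reader v2 against writer v1:
  severity: paired with writer severity (Color -> Color; writer required)
  score: paired with writer score (float32 -> float32; writer required)
  balance: paired with writer balance (float32 -> float32; writer required)
  age: no writer-side match
  checksum: paired with writer checksum (bytes -> bytes; writer required)
  version: paired with writer version (int64 -> int64; writer required)
  quantity: paired with writer quantity (int32 -> string; writer required)
  violation R1 at age
  violation R3 at quantity
  => backward verdict for User: BREAKING, 2 violation(s)
the other User changes do not affect what is asked:
  enum Color (field severity in record User): symbol GREEN added -> its effect on User is confined to the forward direction, not asked


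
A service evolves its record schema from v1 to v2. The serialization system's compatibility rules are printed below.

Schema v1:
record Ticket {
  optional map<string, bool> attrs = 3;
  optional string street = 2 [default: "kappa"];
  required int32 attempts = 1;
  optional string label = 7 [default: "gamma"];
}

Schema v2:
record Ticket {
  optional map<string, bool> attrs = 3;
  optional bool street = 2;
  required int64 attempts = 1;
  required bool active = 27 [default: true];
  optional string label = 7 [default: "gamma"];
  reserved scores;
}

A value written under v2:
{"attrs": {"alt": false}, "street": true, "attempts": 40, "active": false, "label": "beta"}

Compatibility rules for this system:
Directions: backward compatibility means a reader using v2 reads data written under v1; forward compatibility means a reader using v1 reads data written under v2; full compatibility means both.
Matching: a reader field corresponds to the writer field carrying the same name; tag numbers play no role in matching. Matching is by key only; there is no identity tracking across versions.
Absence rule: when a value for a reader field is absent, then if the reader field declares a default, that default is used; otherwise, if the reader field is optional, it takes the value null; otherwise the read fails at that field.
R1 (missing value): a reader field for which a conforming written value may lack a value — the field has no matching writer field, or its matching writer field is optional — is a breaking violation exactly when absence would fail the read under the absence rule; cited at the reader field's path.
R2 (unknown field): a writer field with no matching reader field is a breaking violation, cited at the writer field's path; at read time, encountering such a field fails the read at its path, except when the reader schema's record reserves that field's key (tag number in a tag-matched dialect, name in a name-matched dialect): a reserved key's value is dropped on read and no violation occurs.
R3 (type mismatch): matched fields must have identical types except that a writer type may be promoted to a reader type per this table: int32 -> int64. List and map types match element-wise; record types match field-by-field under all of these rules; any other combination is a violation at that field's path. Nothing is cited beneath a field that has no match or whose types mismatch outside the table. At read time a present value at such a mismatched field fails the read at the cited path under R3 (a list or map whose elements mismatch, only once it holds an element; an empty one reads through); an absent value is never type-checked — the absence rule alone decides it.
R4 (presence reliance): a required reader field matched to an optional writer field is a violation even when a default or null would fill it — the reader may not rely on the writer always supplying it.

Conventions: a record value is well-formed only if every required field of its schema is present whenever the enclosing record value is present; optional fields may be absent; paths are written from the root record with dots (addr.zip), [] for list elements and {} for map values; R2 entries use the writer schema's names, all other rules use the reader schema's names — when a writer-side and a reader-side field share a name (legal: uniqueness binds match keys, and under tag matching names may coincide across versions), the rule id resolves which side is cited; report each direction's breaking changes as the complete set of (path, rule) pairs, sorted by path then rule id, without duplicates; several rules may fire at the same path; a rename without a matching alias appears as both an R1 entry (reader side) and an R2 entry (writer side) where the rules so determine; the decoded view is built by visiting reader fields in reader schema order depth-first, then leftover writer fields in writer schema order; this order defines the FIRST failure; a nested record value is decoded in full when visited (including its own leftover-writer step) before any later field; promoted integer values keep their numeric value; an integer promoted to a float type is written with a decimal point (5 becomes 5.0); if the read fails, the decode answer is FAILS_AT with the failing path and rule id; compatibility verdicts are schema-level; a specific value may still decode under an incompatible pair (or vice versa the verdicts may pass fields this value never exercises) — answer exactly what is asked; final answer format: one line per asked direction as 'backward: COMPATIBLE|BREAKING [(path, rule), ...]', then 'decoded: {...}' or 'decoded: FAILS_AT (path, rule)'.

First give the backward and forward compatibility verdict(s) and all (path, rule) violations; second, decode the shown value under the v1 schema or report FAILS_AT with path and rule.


the writer's type comes first in each Ticket pair
backward on Ticket — v2 reading data written by v1:
  attrs: paired with writer attrs (map<string, bool> -> map<string, bool>; writer optional)
  street: paired with writer street (string -> bool; writer optional)
  attempts: paired with writer attempts (int32 -> int64; writer required)
  active has no writer counterpart
  label: paired with writer label (string -> string; writer optional)
  rule R3 violated at street
  backward on Ticket therefore BREAKING (1)
forward on Ticket — v1 reading data written by v2:
  attrs: paired with writer attrs (map<string, bool> -> map<string, bool>; writer optional)
  street: paired with writer street (bool -> string; writer optional)
  attempts: paired with writer attempts (int64 -> int32; writer required)
  label: paired with writer label (string -> string; writer optional)
  writer active: unknown to reader
  rule R2 violated at active
  rule R3 violated at attempts
  rule R3 violated at street
  forward on Ticket therefore BREAKING (3)
decoding the Ticket value with the v1 reader:
  attrs := {"alt": false}
  read fails at street under R3
  => FAILS_AT (street, R3)

backward: BREAKING [(street, R3)]; forward: BREAKING [(active, R2), (attempts, R3), (street, R3)]; decoded: FAILS_AT (street, R3)


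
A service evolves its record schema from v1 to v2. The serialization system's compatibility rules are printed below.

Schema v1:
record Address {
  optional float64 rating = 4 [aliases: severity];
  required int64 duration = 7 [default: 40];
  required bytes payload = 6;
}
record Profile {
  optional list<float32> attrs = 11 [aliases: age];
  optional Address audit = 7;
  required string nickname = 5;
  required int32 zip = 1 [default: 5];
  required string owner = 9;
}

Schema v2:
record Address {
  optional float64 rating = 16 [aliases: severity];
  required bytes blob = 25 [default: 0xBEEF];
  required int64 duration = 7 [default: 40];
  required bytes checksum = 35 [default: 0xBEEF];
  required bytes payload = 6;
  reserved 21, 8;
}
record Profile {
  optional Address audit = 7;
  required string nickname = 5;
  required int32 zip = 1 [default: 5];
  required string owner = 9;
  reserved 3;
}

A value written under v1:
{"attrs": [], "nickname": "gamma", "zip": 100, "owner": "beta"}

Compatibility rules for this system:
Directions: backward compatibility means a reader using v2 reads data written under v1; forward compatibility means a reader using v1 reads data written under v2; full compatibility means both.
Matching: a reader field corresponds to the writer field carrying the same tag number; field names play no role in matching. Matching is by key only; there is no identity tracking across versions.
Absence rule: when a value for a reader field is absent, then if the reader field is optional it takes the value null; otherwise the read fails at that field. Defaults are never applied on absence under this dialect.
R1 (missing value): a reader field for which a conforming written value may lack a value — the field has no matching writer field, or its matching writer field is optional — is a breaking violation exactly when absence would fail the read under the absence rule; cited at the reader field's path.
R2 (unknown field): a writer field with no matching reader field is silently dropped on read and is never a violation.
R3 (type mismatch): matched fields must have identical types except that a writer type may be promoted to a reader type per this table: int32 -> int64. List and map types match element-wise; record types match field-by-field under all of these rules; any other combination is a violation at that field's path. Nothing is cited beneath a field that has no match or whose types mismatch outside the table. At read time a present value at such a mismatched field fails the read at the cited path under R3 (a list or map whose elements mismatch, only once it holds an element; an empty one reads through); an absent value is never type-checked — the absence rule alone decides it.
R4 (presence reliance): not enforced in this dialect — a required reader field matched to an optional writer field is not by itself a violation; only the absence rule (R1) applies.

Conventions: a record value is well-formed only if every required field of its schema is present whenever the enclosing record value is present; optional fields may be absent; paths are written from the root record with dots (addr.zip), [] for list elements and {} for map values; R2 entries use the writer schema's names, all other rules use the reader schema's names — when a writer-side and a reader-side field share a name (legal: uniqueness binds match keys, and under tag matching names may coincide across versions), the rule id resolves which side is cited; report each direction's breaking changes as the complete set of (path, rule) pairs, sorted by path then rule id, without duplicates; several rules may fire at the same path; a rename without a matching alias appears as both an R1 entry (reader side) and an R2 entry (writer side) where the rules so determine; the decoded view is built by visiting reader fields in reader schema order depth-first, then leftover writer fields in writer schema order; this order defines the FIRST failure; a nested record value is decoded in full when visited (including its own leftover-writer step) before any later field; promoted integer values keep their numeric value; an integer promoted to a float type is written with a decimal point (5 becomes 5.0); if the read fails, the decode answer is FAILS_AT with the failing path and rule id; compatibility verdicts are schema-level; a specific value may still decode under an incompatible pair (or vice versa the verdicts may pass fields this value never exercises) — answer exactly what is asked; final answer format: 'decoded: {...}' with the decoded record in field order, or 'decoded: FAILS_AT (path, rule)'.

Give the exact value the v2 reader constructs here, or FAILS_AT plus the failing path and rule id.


each type pair in Profile: writer, then reader
decode (reader v2):
  audit := null (absent, optional -> null)
  nickname := "gamma"
  zip := 100
  owner := "beta"
  writer attrs: unknown -> dropped
  => decoded: {"audit": null, "nickname": "gamma", "zip": 100, "owner": "beta"}
ruling out the remaining Profile differences:
  added field checksum to record Address: required bytes, tag 35, default 0xBEEF (in v2 it sits immediately before payload) -> affects the rule determinations only; this particular Profile value decodes identically
  field rating in record Address: tag 4 changed to 16 -> triggers nothing under the printed rules; the Profile answer is the same either way
  added field blob to record Address: required bytes, tag 25, default 0xBEEF (in v2 it sits immediately before duration) -> affects the rule determinations only; this particular Profile value decodes identically

decoded: {"audit": null, "nickname": "gamma", "zip": 100, "owner": "beta"}
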